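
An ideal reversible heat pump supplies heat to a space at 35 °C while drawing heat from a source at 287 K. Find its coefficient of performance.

COP_HP ≈ 14.6

T_H = 35 °C → 35 + 273.15 = 308.15 K.
For a reversible heat pump, COP_HP = T_H/(T_H − T_C) = 308.15/(308.15 − 287.00) = 14.6.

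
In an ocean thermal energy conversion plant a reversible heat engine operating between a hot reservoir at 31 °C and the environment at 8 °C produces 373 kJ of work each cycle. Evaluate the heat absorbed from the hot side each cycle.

Q_H ≈ 4933 kJ

T_H = 31 °C → 31 + 273.15 = 304.15 K.
T_C = 8 °C → 8 + 273.15 = 281.15 K.
For a reversible engine, η = 1 − T_C/T_H = 1 − 281.15/304.15 = 0.0756.
Q_H = W/η = 373/0.0756 = 4933 kJ.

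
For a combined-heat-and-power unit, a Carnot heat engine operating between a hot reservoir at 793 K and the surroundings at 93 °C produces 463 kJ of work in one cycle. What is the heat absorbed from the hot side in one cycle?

Q_H ≈ 860.2 kJ

T_C = 93 °C → 93 + 273.15 = 366.15 K.
The Carnot efficiency is η = 1 − T_C/T_H = 1 − 366.15/793.00 = 0.5383.
Q_H = W/η = 463/0.5383 = 860.2 kJ.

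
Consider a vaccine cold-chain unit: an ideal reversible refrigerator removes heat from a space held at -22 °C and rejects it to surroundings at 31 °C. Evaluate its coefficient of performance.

COP_R ≈ 4.739

T_H = 31 °C → 31 + 273.15 = 304.15 K.
T_C = -22 °C → -22 + 273.15 = 251.15 K.
Carnot COP: COP_R = T_C/(T_H − T_C) = 251.15/(304.15 − 251.15) = 4.739.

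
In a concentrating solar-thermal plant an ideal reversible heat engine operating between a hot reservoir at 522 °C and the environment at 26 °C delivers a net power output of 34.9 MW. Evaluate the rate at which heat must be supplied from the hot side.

T_H = 522 °C → 522 + 273.15 = 795.15 K.
T_C = 26 °C → 26 + 273.15 = 299.15 K.
Carnot efficiency: η = 1 − T_C/T_H = 1 − 299.15/795.15 = 0.6238.
Q_H = W/η = 34.9/0.6238 = 55.95 MW.

Q̇_H ≈ 55.95 MW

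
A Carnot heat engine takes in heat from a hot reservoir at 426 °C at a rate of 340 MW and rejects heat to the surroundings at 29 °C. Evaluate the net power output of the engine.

T_H = 426 °C → 426 + 273.15 = 699.15 K.
T_C = 29 °C → 29 + 273.15 = 302.15 K.
The Carnot efficiency is η = 1 − T_C/T_H = 1 − 302.15/699.15 = 0.5678.
W = η·Q_H = 0.5678 × 340 = 193.1 MW.

Ẇ ≈ 193.1 MW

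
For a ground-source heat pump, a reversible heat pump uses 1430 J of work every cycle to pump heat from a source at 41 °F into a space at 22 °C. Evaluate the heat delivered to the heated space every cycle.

T_H = 22 °C → 22 + 273.15 = 295.15 K.
T_C = 41 °F → (41 − 32) × 5/9 = 5.00 °C = 278.15 K.
Reversible heating COP: COP_HP = T_H/(T_H − T_C) = 295.15/17.00 = 17.3618.
Q_H = COP_HP · W = 17.3618 × 1430 = 24830 J.

Q_H ≈ 24830 J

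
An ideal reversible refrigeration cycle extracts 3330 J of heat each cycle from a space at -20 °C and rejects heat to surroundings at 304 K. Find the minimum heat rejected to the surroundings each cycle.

Q_H ≈ 3999 J

T_C = -20 °C → -20 + 273.15 = 253.15 K.
For a reversible cycle Q_H/Q_C = T_H/T_C, so Q_H = Q_C·T_H/T_C = 3330 × 304.00/253.15 = 3999 J.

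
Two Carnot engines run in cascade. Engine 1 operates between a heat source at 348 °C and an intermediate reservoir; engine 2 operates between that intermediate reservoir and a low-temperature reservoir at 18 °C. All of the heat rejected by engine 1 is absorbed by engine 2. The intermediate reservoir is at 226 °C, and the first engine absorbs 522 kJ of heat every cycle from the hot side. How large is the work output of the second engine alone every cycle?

W₂ ≈ 175 kJ

T_H = 348 °C → 348 + 273.15 = 621.15 K.
T_C = 18 °C → 18 + 273.15 = 291.15 K.
T_m = 226 °C → 226 + 273.15 = 499.15 K.
Heat entering the second stage: Q_m = Q_H·(T_m/T_H) = 522 × 499.15/621.15 = 419 kJ.
Second-stage efficiency η₂ = 1 − T_C/T_m = 1 − 291.15/499.15 = 0.4167, so W₂ = η₂·Q_m = 175 kJ.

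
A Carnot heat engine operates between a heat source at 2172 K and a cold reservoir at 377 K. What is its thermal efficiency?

η ≈ 0.826

Carnot efficiency: η = 1 − T_C/T_H = 1 − 377.00/2172.00 = 0.826.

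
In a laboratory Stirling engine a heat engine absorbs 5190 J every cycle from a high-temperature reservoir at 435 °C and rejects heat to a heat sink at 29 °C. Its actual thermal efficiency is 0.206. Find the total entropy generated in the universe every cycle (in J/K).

T_H = 435 °C → 435 + 273.15 = 708.15 K.
T_C = 29 °C → 29 + 273.15 = 302.15 K.
W = η·Q_H = 0.206 × 5190 = 1069 J, so Q_C = Q_H − W = 4121 J.
The hot reservoir loses entropy Q_H/T_H = 5190/708.15 = 7.329 J/K; the cold reservoir gains Q_C/T_C = 4121/302.15 = 13.64 J/K.
ΔS_univ = −Q_H/T_H + Q_C/T_C = 6.310 J/K (> 0, since η = 0.206 < η_Carnot = 0.573).

ΔS_univ ≈ 6.310 J/K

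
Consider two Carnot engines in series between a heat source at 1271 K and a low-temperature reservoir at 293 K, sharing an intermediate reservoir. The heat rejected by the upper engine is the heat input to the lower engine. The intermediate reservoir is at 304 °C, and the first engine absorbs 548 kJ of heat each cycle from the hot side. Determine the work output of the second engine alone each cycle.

W₂ ≈ 123 kJ

T_m = 304 °C → 304 + 273.15 = 577.15 K.
Heat entering the second stage: Q_m = Q_H·(T_m/T_H) = 548 × 577.15/1271.00 = 249 kJ.
Second-stage efficiency η₂ = 1 − T_C/T_m = 1 − 293.00/577.15 = 0.4923, so W₂ = η₂·Q_m = 123 kJ.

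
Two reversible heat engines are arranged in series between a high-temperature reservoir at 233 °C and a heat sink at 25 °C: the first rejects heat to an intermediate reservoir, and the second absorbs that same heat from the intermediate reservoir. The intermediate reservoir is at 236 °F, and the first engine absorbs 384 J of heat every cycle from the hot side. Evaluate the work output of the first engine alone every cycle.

T_H = 233 °C → 233 + 273.15 = 506.15 K.
T_C = 25 °C → 25 + 273.15 = 298.15 K.
T_m = 236 °F → (236 − 32) × 5/9 = 113.33 °C = 386.48 K.
First-stage efficiency η₁ = 1 − T_m/T_H = 1 − 386.48/506.15 = 0.2364.
W₁ = η₁·Q_H = 0.2364 × 384 = 90.8 J.

W₁ ≈ 90.8 J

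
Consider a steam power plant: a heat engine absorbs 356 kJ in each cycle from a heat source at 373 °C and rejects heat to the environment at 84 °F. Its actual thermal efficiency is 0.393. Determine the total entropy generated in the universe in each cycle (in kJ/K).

ΔS_univ ≈ 0.164 kJ/K

T_H = 373 °C → 373 + 273.15 = 646.15 K.
T_C = 84 °F → (84 − 32) × 5/9 = 28.89 °C = 302.04 K.
W = η·Q_H = 0.393 × 356 = 139.9 kJ, so Q_C = Q_H − W = 216.1 kJ.
The hot reservoir loses entropy Q_H/T_H = 356/646.15 = 0.5510 kJ/K; the cold reservoir gains Q_C/T_C = 216.1/302.04 = 0.7154 kJ/K.
ΔS_univ = −Q_H/T_H + Q_C/T_C = 0.164 kJ/K (> 0, since η = 0.393 < η_Carnot = 0.533).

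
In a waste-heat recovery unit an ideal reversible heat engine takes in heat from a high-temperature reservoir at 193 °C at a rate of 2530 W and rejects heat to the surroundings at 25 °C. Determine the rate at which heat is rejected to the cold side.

T_H = 193 °C → 193 + 273.15 = 466.15 K.
T_C = 25 °C → 25 + 273.15 = 298.15 K.
The Carnot efficiency is η = 1 − T_C/T_H = 1 − 298.15/466.15 = 0.3604.
For a reversible cycle Q_C/Q_H = T_C/T_H, so Q_C = 2530 × 298.15/466.15 = 1620 W.

Q̇_C ≈ 1620 W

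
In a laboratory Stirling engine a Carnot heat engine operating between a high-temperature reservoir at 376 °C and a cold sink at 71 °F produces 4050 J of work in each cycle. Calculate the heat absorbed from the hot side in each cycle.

Q_H ≈ 7420 J

T_H = 376 °C → 376 + 273.15 = 649.15 K.
T_C = 71 °F → (71 − 32) × 5/9 = 21.67 °C = 294.82 K.
For a reversible engine, η = 1 − T_C/T_H = 1 − 294.82/649.15 = 0.5458.
Q_H = W/η = 4050/0.5458 = 7420 J.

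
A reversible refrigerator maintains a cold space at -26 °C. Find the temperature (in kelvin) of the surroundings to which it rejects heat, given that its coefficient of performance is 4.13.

T_H ≈ 307 K

T_C = -26 °C → -26 + 273.15 = 247.15 K.
COP_R = T_C/(T_H − T_C) ⇒ T_H = T_C·(1 + 1/COP_R) = 247.15 × (1 + 1/4.13) = 307 K.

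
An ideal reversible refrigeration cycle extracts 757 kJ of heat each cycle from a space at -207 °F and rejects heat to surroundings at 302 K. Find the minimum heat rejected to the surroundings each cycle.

Q_H ≈ 1629 kJ

T_C = -207 °F → (-207 − 32) × 5/9 = -132.78 °C = 140.37 K.
For a reversible cycle Q_H/Q_C = T_H/T_C, so Q_H = Q_C·T_H/T_C = 757 × 302.00/140.37 = 1629 kJ.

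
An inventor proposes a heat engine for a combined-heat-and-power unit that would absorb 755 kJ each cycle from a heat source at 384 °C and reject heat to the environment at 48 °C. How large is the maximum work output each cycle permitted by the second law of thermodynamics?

T_H = 384 °C → 384 + 273.15 = 657.15 K.
T_C = 48 °C → 48 + 273.15 = 321.15 K.
The second-law ceiling is the Carnot efficiency, η_max = 1 − T_C/T_H = 1 − 321.15/657.15 = 0.5113.
W_max = η_max · Q_H = 0.5113 × 755 = 386 kJ.

W_max ≈ 386 kJ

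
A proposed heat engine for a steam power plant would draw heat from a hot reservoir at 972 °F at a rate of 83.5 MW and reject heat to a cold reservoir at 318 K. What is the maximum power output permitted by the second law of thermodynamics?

Ẇ_max ≈ 50.12 MW

T_H = 972 °F → (972 − 32) × 5/9 = 522.22 °C = 795.37 K.
The second-law ceiling is the Carnot efficiency, η_max = 1 − T_C/T_H = 1 − 318.00/795.37 = 0.6002.
W_max = η_max · Q_H = 0.6002 × 83.5 = 50.12 MW.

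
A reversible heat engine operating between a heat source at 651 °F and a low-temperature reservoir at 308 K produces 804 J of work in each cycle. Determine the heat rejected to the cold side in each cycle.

T_H = 651 °F → (651 − 32) × 5/9 = 343.89 °C = 617.04 K.
Since the cycle is reversible, η = 1 − T_C/T_H = 1 − 308.00/617.04 = 0.5008.
Since Q_C/Q_H = T_C/T_H and Q_H = W/η, Q_C = W·T_C/(T_H − T_C) = 804 × 308.00/309.04 = 801 J.

Q_C ≈ 801 J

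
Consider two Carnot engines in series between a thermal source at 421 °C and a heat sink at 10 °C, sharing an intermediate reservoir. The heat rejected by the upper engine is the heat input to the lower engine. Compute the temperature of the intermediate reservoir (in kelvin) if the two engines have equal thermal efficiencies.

T_m ≈ 443 K

T_H = 421 °C → 421 + 273.15 = 694.15 K.
T_C = 10 °C → 10 + 273.15 = 283.15 K.
Equal efficiencies require 1 − T_m/T_H = 1 − T_C/T_m, i.e. T_m/T_H = T_C/T_m, so T_m = √(T_H·T_C) = √(694.15 × 283.15) = 443 K.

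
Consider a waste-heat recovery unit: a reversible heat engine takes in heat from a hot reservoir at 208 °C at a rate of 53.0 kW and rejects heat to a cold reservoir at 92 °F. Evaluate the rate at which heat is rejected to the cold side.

Q̇_C ≈ 33.8 kW

T_H = 208 °C → 208 + 273.15 = 481.15 K.
T_C = 92 °F → (92 − 32) × 5/9 = 33.33 °C = 306.48 K.
η_rev = 1 − T_C/T_H = 1 − 306.48/481.15 = 0.3630.
For a reversible cycle Q_C/Q_H = T_C/T_H, so Q_C = 53.0 × 306.48/481.15 = 33.8 kW.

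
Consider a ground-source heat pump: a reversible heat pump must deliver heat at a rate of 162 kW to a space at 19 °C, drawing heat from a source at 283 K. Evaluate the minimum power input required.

T_H = 19 °C → 19 + 273.15 = 292.15 K.
Reversible heating COP: COP_HP = T_H/(T_H − T_C) = 292.15/9.15 = 31.9290.
W = Q_H/COP_HP = 162/31.9290 = 5.07 kW.

Ẇ_in ≈ 5.07 kW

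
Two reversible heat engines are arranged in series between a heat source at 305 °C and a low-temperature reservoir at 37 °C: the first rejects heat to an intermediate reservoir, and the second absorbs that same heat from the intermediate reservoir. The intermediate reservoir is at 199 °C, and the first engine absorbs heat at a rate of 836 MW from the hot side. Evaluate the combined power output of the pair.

T_H = 305 °C → 305 + 273.15 = 578.15 K.
T_C = 37 °C → 37 + 273.15 = 310.15 K.
Two reversible stages in series are equivalent to a single Carnot engine between T_H and T_C, so η_total = 1 − T_C/T_H = 1 − 310.15/578.15 = 0.4635.
W_total = η_total · Q_H = 0.4635 × 836 = 388 MW.

Ẇ_total ≈ 388 MW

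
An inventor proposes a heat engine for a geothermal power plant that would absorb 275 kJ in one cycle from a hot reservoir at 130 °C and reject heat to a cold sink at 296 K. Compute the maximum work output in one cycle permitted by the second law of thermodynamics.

W_max ≈ 73.1 kJ

T_H = 130 °C → 130 + 273.15 = 403.15 K.
The second-law ceiling is the Carnot efficiency, η_max = 1 − T_C/T_H = 1 − 296.00/403.15 = 0.2658.
W_max = η_max · Q_H = 0.2658 × 275 = 73.1 kJ.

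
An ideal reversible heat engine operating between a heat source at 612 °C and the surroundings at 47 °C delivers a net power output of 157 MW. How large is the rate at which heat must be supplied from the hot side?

Q̇_H ≈ 246.0 MW

T_H = 612 °C → 612 + 273.15 = 885.15 K.
T_C = 47 °C → 47 + 273.15 = 320.15 K.
Carnot efficiency: η = 1 − T_C/T_H = 1 − 320.15/885.15 = 0.6383.
Q_H = W/η = 157/0.6383 = 246.0 MW.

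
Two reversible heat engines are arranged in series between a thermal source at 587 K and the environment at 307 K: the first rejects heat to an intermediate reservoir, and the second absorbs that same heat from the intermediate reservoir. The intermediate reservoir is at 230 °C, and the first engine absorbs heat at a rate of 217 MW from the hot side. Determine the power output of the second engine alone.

Ẇ₂ ≈ 72.51 MW

T_m = 230 °C → 230 + 273.15 = 503.15 K.
Heat entering the second stage: Q_m = Q_H·(T_m/T_H) = 217 × 503.15/587.00 = 186.0 MW.
Second-stage efficiency η₂ = 1 − T_C/T_m = 1 − 307.00/503.15 = 0.3898, so W₂ = η₂·Q_m = 72.51 MW.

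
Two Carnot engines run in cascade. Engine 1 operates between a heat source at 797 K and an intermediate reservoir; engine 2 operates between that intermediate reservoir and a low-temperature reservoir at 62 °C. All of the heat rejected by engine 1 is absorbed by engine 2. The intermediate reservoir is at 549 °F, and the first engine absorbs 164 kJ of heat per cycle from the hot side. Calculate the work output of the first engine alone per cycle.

W₁ ≈ 48.7 kJ

T_C = 62 °C → 62 + 273.15 = 335.15 K.
T_m = 549 °F → (549 − 32) × 5/9 = 287.22 °C = 560.37 K.
First-stage efficiency η₁ = 1 − T_m/T_H = 1 − 560.37/797.00 = 0.2969.
W₁ = η₁·Q_H = 0.2969 × 164 = 48.7 kJ.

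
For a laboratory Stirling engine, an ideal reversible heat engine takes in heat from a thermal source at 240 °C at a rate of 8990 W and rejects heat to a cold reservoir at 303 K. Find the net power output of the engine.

T_H = 240 °C → 240 + 273.15 = 513.15 K.
Carnot efficiency: η = 1 − T_C/T_H = 1 − 303.00/513.15 = 0.4095.
W = η·Q_H = 0.4095 × 8990 = 3680 W.

Ẇ ≈ 3680 W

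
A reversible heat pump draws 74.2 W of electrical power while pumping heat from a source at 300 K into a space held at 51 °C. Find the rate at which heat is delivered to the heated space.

Q̇_H ≈ 995.9 W

T_H = 51 °C → 51 + 273.15 = 324.15 K.
The Carnot heat-pump COP is COP_HP = T_H/(T_H − T_C) = 324.15/24.15 = 13.4224.
Q_H = COP_HP · W = 13.4224 × 74.2 = 995.9 W.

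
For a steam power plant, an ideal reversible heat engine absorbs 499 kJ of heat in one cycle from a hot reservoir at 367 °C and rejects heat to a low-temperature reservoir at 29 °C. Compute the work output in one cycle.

W ≈ 263.5 kJ

T_H = 367 °C → 367 + 273.15 = 640.15 K.
T_C = 29 °C → 29 + 273.15 = 302.15 K.
The Carnot efficiency is η = 1 − T_C/T_H = 1 − 302.15/640.15 = 0.5280.
W = η·Q_H = 0.5280 × 499 = 263.5 kJ.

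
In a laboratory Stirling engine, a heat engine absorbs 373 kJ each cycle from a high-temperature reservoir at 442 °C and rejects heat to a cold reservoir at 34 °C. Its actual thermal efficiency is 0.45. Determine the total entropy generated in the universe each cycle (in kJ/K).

T_H = 442 °C → 442 + 273.15 = 715.15 K.
T_C = 34 °C → 34 + 273.15 = 307.15 K.
W = η·Q_H = 0.45 × 373 = 167.8 kJ, so Q_C = Q_H − W = 205.2 kJ.
The hot reservoir loses entropy Q_H/T_H = 373/715.15 = 0.5216 kJ/K; the cold reservoir gains Q_C/T_C = 205.2/307.15 = 0.6679 kJ/K.
ΔS_univ = −Q_H/T_H + Q_C/T_C = 0.146 kJ/K (> 0, since η = 0.45 < η_Carnot = 0.571).

ΔS_univ ≈ 0.146 kJ/K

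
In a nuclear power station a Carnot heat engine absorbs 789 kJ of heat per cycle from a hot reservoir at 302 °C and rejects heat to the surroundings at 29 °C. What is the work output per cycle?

W ≈ 375 kJ

T_H = 302 °C → 302 + 273.15 = 575.15 K.
T_C = 29 °C → 29 + 273.15 = 302.15 K.
Since the cycle is reversible, η = 1 − T_C/T_H = 1 − 302.15/575.15 = 0.4747.
W = η·Q_H = 0.4747 × 789 = 375 kJ.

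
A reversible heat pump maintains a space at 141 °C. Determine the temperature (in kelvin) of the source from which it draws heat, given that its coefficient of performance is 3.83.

T_C ≈ 306.0 K

T_H = 141 °C → 141 + 273.15 = 414.15 K.
COP_HP = T_H/(T_H − T_C) ⇒ T_C = T_H·(COP_HP − 1)/COP_HP = 414.15 × (3.83 − 1)/3.83 = 306.0 K.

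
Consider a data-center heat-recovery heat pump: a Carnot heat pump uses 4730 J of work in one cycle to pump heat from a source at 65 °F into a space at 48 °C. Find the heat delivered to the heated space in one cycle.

Q_H ≈ 51200 J

T_H = 48 °C → 48 + 273.15 = 321.15 K.
T_C = 65 °F → (65 − 32) × 5/9 = 18.33 °C = 291.48 K.
Reversible heating COP: COP_HP = T_H/(T_H − T_C) = 321.15/29.67 = 10.8253.
Q_H = COP_HP · W = 10.8253 × 4730 = 51200 J.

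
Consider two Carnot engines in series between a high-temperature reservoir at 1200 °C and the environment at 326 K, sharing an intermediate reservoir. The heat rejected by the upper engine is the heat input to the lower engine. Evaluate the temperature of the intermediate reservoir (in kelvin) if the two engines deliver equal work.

T_m ≈ 899.6 K

T_H = 1200 °C → 1200 + 273.15 = 1473.15 K.
For reversible stages Q_m = Q_H·(T_m/T_H). Setting W₁ = Q_H(1 − T_m/T_H) equal to W₂ = Q_m(1 − T_C/T_m) = Q_H·(T_m − T_C)/T_H gives T_H − T_m = T_m − T_C, so T_m = (T_H + T_C)/2 = (1473.15 + 326.00)/2 = 899.6 K.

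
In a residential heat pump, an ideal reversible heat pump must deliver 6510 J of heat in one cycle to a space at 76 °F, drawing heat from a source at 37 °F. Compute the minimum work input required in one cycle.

T_H = 76 °F → (76 − 32) × 5/9 = 24.44 °C = 297.59 K.
T_C = 37 °F → (37 − 32) × 5/9 = 2.78 °C = 275.93 K.
Reversible heating COP: COP_HP = T_H/(T_H − T_C) = 297.59/21.67 = 13.7351.
W = Q_H/COP_HP = 6510/13.7351 = 474 J.

W_in ≈ 474 J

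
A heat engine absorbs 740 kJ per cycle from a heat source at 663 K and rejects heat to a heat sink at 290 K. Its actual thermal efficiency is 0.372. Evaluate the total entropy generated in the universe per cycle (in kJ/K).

ΔS_univ ≈ 0.486 kJ/K

W = η·Q_H = 0.372 × 740 = 275.3 kJ, so Q_C = Q_H − W = 464.7 kJ.
Reservoir entropy changes: ΔS_H = −Q_H/T_H = −740/663.00 = -1.116 kJ/K and ΔS_C = +Q_C/T_C = 464.7/290.00 = 1.602 kJ/K.
ΔS_univ = −Q_H/T_H + Q_C/T_C = 0.486 kJ/K (> 0, since η = 0.372 < η_Carnot = 0.563).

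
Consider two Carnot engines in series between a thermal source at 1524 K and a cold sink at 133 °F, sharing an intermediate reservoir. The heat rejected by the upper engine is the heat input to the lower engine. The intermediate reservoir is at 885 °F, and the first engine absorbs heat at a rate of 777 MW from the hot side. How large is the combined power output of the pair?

Ẇ_total ≈ 609.1 MW

T_C = 133 °F → (133 − 32) × 5/9 = 56.11 °C = 329.26 K.
Two reversible stages in series are equivalent to a single Carnot engine between T_H and T_C, so η_total = 1 − T_C/T_H = 1 − 329.26/1524.00 = 0.7839.
W_total = η_total · Q_H = 0.7839 × 777 = 609.1 MW.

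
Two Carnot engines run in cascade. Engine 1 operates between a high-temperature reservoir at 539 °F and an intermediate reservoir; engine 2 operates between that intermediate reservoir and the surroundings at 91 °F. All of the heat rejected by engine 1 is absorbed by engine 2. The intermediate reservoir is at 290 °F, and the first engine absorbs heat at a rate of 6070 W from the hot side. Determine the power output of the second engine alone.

Ẇ₂ ≈ 1210 W

T_H = 539 °F → (539 − 32) × 5/9 = 281.67 °C = 554.82 K.
T_C = 91 °F → (91 − 32) × 5/9 = 32.78 °C = 305.93 K.
T_m = 290 °F → (290 − 32) × 5/9 = 143.33 °C = 416.48 K.
Heat entering the second stage: Q_m = Q_H·(T_m/T_H) = 6070 × 416.48/554.82 = 4560 W.
Second-stage efficiency η₂ = 1 − T_C/T_m = 1 − 305.93/416.48 = 0.2655, so W₂ = η₂·Q_m = 1210 W.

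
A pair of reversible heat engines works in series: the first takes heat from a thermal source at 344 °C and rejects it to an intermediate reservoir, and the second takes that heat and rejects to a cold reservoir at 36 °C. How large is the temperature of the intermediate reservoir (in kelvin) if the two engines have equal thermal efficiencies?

T_H = 344 °C → 344 + 273.15 = 617.15 K.
T_C = 36 °C → 36 + 273.15 = 309.15 K.
Equal efficiencies require 1 − T_m/T_H = 1 − T_C/T_m, i.e. T_m/T_H = T_C/T_m, so T_m = √(T_H·T_C) = √(617.15 × 309.15) = 436.8 K.

T_m ≈ 436.8 K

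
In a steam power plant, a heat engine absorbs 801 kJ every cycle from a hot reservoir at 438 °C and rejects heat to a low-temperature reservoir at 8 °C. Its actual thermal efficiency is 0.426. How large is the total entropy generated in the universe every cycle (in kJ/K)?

T_H = 438 °C → 438 + 273.15 = 711.15 K.
T_C = 8 °C → 8 + 273.15 = 281.15 K.
W = η·Q_H = 0.426 × 801 = 341.2 kJ, so Q_C = Q_H − W = 459.8 kJ.
Entropy balance on the reservoirs: −Q_H/T_H = -1.126 kJ/K, +Q_C/T_C = 1.635 kJ/K.
ΔS_univ = −Q_H/T_H + Q_C/T_C = 0.5090 kJ/K (> 0, since η = 0.426 < η_Carnot = 0.605).

ΔS_univ ≈ 0.5090 kJ/K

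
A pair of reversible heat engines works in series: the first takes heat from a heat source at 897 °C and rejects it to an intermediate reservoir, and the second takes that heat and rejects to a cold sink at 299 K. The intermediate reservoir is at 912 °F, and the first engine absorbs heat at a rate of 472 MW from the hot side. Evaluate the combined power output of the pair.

T_H = 897 °C → 897 + 273.15 = 1170.15 K.
Two reversible stages in series are equivalent to a single Carnot engine between T_H and T_C, so η_total = 1 − T_C/T_H = 1 − 299.00/1170.15 = 0.7445.
W_total = η_total · Q_H = 0.7445 × 472 = 351.4 MW.

Ẇ_total ≈ 351.4 MW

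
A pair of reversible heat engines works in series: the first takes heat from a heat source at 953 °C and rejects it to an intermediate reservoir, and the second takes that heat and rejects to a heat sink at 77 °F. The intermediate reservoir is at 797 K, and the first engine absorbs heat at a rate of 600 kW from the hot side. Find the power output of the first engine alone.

T_H = 953 °C → 953 + 273.15 = 1226.15 K.
T_C = 77 °F → (77 − 32) × 5/9 = 25.00 °C = 298.15 K.
First-stage efficiency η₁ = 1 − T_m/T_H = 1 − 797.00/1226.15 = 0.3500.
W₁ = η₁·Q_H = 0.3500 × 600 = 210 kW.

Ẇ₁ ≈ 210 kW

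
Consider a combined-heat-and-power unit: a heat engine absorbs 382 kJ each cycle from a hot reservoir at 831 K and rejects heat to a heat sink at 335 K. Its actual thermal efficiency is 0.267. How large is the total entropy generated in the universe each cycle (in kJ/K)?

W = η·Q_H = 0.267 × 382 = 102.0 kJ, so Q_C = Q_H − W = 280.0 kJ.
Reservoir entropy changes: ΔS_H = −Q_H/T_H = −382/831.00 = -0.4597 kJ/K and ΔS_C = +Q_C/T_C = 280.0/335.00 = 0.8358 kJ/K.
ΔS_univ = −Q_H/T_H + Q_C/T_C = 0.376 kJ/K (> 0, since η = 0.267 < η_Carnot = 0.597).

ΔS_univ ≈ 0.376 kJ/K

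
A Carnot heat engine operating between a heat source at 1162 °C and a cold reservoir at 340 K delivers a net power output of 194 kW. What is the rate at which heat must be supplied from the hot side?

T_H = 1162 °C → 1162 + 273.15 = 1435.15 K.
For a reversible engine, η = 1 − T_C/T_H = 1 − 340.00/1435.15 = 0.7631.
Q_H = W/η = 194/0.7631 = 254.2 kW.

Q̇_H ≈ 254.2 kW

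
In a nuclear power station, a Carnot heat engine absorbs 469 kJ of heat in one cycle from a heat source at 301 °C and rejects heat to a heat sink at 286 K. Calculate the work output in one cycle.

W ≈ 235.4 kJ

T_H = 301 °C → 301 + 273.15 = 574.15 K.
Since the cycle is reversible, η = 1 − T_C/T_H = 1 − 286.00/574.15 = 0.5019.
W = η·Q_H = 0.5019 × 469 = 235.4 kJ.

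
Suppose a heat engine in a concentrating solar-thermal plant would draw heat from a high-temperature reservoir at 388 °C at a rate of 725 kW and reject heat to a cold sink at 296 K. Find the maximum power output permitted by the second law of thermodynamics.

Ẇ_max ≈ 400 kW

T_H = 388 °C → 388 + 273.15 = 661.15 K.
By the Carnot theorem, η_max = 1 − T_C/T_H = 1 − 296.00/661.15 = 0.5523.
W_max = η_max · Q_H = 0.5523 × 725 = 400 kW.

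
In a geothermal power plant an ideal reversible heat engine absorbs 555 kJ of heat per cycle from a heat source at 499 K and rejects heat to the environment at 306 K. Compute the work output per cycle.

W ≈ 215 kJ

Since the cycle is reversible, η = 1 − T_C/T_H = 1 − 306.00/499.00 = 0.3868.
W = η·Q_H = 0.3868 × 555 = 215 kJ.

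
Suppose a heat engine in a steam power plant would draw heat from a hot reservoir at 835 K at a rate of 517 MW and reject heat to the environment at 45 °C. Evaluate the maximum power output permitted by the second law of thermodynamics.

Ẇ_max ≈ 320.0 MW

T_C = 45 °C → 45 + 273.15 = 318.15 K.
The upper bound on efficiency is η_max = 1 − T_C/T_H = 1 − 318.15/835.00 = 0.6190.
W_max = η_max · Q_H = 0.6190 × 517 = 320.0 MW.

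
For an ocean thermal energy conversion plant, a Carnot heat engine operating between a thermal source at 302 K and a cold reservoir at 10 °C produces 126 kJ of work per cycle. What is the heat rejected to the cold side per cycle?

Q_C ≈ 1890 kJ

T_C = 10 °C → 10 + 273.15 = 283.15 K.
For a reversible engine, η = 1 − T_C/T_H = 1 − 283.15/302.00 = 0.0624.
Since Q_C/Q_H = T_C/T_H and Q_H = W/η, Q_C = W·T_C/(T_H − T_C) = 126 × 283.15/18.85 = 1890 kJ.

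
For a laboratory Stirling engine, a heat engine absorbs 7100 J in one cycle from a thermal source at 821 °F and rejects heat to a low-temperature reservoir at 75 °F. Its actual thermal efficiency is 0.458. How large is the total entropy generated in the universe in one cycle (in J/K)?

ΔS_univ ≈ 2.98 J/K

T_H = 821 °F → (821 − 32) × 5/9 = 438.33 °C = 711.48 K.
T_C = 75 °F → (75 − 32) × 5/9 = 23.89 °C = 297.04 K.
W = η·Q_H = 0.458 × 7100 = 3252 J, so Q_C = Q_H − W = 3848 J.
The hot reservoir loses entropy Q_H/T_H = 7100/711.48 = 9.979 J/K; the cold reservoir gains Q_C/T_C = 3848/297.04 = 12.96 J/K.
ΔS_univ = −Q_H/T_H + Q_C/T_C = 2.98 J/K (> 0, since η = 0.458 < η_Carnot = 0.583).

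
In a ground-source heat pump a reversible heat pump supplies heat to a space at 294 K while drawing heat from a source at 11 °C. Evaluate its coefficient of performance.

T_C = 11 °C → 11 + 273.15 = 284.15 K.
COP_HP = T_H/(T_H − T_C) = 294.00/(294.00 − 284.15) = 29.8.

COP_HP ≈ 29.8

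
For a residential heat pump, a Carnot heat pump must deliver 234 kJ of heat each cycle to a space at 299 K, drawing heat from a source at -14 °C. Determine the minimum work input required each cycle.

T_C = -14 °C → -14 + 273.15 = 259.15 K.
COP_HP = T_H/(T_H − T_C) = 299.00/39.85 = 7.5031.
W = Q_H/COP_HP = 234/7.5031 = 31.2 kJ.

W_in ≈ 31.2 kJ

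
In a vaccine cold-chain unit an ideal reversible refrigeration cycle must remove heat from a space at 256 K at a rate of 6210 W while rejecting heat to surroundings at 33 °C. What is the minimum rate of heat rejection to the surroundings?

T_H = 33 °C → 33 + 273.15 = 306.15 K.
For a reversible cycle Q_H/Q_C = T_H/T_C, so Q_H = Q_C·T_H/T_C = 6210 × 306.15/256.00 = 7427 W.

Q̇_H ≈ 7427 W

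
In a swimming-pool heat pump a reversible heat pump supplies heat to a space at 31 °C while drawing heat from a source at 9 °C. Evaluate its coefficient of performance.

T_H = 31 °C → 31 + 273.15 = 304.15 K.
T_C = 9 °C → 9 + 273.15 = 282.15 K.
The Carnot heat-pump COP is COP_HP = T_H/(T_H − T_C) = 304.15/(304.15 − 282.15) = 13.8.

COP_HP ≈ 13.8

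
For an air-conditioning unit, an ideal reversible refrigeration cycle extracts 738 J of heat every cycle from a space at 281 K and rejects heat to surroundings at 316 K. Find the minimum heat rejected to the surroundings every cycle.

Q_H ≈ 829.9 J

For a reversible cycle Q_H/Q_C = T_H/T_C, so Q_H = Q_C·T_H/T_C = 738 × 316.00/281.00 = 829.9 J.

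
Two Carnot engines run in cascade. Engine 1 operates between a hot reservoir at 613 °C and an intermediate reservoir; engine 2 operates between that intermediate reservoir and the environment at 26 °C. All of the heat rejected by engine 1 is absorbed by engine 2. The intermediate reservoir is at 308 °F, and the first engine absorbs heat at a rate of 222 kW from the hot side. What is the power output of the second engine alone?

T_H = 613 °C → 613 + 273.15 = 886.15 K.
T_C = 26 °C → 26 + 273.15 = 299.15 K.
T_m = 308 °F → (308 − 32) × 5/9 = 153.33 °C = 426.48 K.
Heat entering the second stage: Q_m = Q_H·(T_m/T_H) = 222 × 426.48/886.15 = 107 kW.
Second-stage efficiency η₂ = 1 − T_C/T_m = 1 − 299.15/426.48 = 0.2986, so W₂ = η₂·Q_m = 31.9 kW.

Ẇ₂ ≈ 31.9 kW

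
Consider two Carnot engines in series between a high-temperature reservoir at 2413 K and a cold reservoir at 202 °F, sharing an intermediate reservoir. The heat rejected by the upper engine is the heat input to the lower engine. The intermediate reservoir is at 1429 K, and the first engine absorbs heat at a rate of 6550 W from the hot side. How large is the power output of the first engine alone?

T_C = 202 °F → (202 − 32) × 5/9 = 94.44 °C = 367.59 K.
First-stage efficiency η₁ = 1 − T_m/T_H = 1 − 1429.00/2413.00 = 0.4078.
W₁ = η₁·Q_H = 0.4078 × 6550 = 2671 W.

Ẇ₁ ≈ 2671 W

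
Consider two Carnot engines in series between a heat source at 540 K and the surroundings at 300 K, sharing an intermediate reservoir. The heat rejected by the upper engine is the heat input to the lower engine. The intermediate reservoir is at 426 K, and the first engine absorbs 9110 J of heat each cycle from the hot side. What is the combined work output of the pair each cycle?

Two reversible stages in series are equivalent to a single Carnot engine between T_H and T_C, so η_total = 1 − T_C/T_H = 1 − 300.00/540.00 = 0.4444.
W_total = η_total · Q_H = 0.4444 × 9110 = 4050 J.

W_total ≈ 4050 J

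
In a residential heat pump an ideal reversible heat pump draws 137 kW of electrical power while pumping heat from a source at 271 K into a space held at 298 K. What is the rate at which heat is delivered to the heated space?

COP_HP = T_H/(T_H − T_C) = 298.00/27.00 = 11.0370.
Q_H = COP_HP · W = 11.0370 × 137 = 1510 kW.

Q̇_H ≈ 1510 kW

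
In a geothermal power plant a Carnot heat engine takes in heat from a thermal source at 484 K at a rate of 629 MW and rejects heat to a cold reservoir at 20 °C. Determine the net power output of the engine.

T_C = 20 °C → 20 + 273.15 = 293.15 K.
Carnot efficiency: η = 1 − T_C/T_H = 1 − 293.15/484.00 = 0.3943.
W = η·Q_H = 0.3943 × 629 = 248 MW.

Ẇ ≈ 248 MW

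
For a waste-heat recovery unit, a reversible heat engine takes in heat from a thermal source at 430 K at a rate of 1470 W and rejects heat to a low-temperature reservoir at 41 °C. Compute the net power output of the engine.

Ẇ ≈ 396 W

T_C = 41 °C → 41 + 273.15 = 314.15 K.
η_rev = 1 − T_C/T_H = 1 − 314.15/430.00 = 0.2694.
W = η·Q_H = 0.2694 × 1470 = 396 W.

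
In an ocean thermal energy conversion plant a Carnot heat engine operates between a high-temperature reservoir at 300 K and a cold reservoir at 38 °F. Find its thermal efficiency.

η ≈ 0.0784

T_C = 38 °F → (38 − 32) × 5/9 = 3.33 °C = 276.48 K.
Since the cycle is reversible, η = 1 − T_C/T_H = 1 − 276.48/300.00 = 0.0784.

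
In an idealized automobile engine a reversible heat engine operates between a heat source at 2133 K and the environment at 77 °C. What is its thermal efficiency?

η ≈ 0.836

T_C = 77 °C → 77 + 273.15 = 350.15 K.
Since the cycle is reversible, η = 1 − T_C/T_H = 1 − 350.15/2133.00 = 0.836.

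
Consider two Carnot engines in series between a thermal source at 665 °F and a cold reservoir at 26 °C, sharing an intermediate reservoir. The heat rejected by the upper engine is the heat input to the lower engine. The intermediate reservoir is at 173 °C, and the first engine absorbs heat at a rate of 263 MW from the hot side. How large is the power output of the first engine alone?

T_H = 665 °F → (665 − 32) × 5/9 = 351.67 °C = 624.82 K.
T_C = 26 °C → 26 + 273.15 = 299.15 K.
T_m = 173 °C → 173 + 273.15 = 446.15 K.
First-stage efficiency η₁ = 1 − T_m/T_H = 1 − 446.15/624.82 = 0.2860.
W₁ = η₁·Q_H = 0.2860 × 263 = 75.20 MW.

Ẇ₁ ≈ 75.20 MW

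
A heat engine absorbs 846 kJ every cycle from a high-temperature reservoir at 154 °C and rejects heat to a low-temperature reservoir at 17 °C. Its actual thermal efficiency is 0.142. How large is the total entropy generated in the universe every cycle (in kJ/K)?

T_H = 154 °C → 154 + 273.15 = 427.15 K.
T_C = 17 °C → 17 + 273.15 = 290.15 K.
W = η·Q_H = 0.142 × 846 = 120.1 kJ, so Q_C = Q_H − W = 725.9 kJ.
The hot reservoir loses entropy Q_H/T_H = 846/427.15 = 1.981 kJ/K; the cold reservoir gains Q_C/T_C = 725.9/290.15 = 2.502 kJ/K.
ΔS_univ = −Q_H/T_H + Q_C/T_C = 0.5211 kJ/K (> 0, since η = 0.142 < η_Carnot = 0.321).

ΔS_univ ≈ 0.5211 kJ/K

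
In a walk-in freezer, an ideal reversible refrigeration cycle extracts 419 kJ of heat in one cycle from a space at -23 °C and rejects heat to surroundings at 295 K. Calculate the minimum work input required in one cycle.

T_C = -23 °C → -23 + 273.15 = 250.15 K.
For a reversible refrigerator, COP_R = T_C/(T_H − T_C) = 250.15/44.85 = 5.5775.
W = Q_C/COP_R = 419/5.5775 = 75.1 kJ.

W_in ≈ 75.1 kJ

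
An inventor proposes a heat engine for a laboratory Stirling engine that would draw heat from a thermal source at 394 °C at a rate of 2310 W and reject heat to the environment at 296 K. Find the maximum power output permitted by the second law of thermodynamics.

Ẇ_max ≈ 1290 W

T_H = 394 °C → 394 + 273.15 = 667.15 K.
The second-law ceiling is the Carnot efficiency, η_max = 1 − T_C/T_H = 1 − 296.00/667.15 = 0.5563.
W_max = η_max · Q_H = 0.5563 × 2310 = 1290 W.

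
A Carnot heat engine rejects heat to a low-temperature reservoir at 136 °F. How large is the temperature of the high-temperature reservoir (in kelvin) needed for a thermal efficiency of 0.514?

T_C = 136 °F → (136 − 32) × 5/9 = 57.78 °C = 330.93 K.
From η = 1 − T_C/T_H, solving for T_H gives T_H = T_C/(1 − η) = 330.93/(1 − 0.514) = 680.9 K.

T_H ≈ 680.9 K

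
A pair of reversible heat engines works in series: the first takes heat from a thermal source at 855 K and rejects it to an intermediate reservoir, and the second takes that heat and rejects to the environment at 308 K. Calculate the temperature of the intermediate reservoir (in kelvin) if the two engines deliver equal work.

T_m ≈ 581.5 K

For reversible stages Q_m = Q_H·(T_m/T_H). Setting W₁ = Q_H(1 − T_m/T_H) equal to W₂ = Q_m(1 − T_C/T_m) = Q_H·(T_m − T_C)/T_H gives T_H − T_m = T_m − T_C, so T_m = (T_H + T_C)/2 = (855.00 + 308.00)/2 = 581.5 K.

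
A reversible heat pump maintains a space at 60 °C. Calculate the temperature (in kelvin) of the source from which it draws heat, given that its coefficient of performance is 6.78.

T_C ≈ 284 K

T_H = 60 °C → 60 + 273.15 = 333.15 K.
COP_HP = T_H/(T_H − T_C) ⇒ T_C = T_H·(COP_HP − 1)/COP_HP = 333.15 × (6.78 − 1)/6.78 = 284 K.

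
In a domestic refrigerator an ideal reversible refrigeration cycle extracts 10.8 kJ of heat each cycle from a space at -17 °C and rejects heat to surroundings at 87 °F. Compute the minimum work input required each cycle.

W_in ≈ 2.005 kJ

T_H = 87 °F → (87 − 32) × 5/9 = 30.56 °C = 303.71 K.
T_C = -17 °C → -17 + 273.15 = 256.15 K.
COP_R = T_C/(T_H − T_C) = 256.15/47.56 = 5.3863.
W = Q_C/COP_R = 10.8/5.3863 = 2.005 kJ.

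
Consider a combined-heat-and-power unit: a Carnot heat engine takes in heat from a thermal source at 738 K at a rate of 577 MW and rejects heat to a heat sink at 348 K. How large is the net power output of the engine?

For a reversible engine, η = 1 − T_C/T_H = 1 − 348.00/738.00 = 0.5285.
W = η·Q_H = 0.5285 × 577 = 305 MW.

Ẇ ≈ 305 MW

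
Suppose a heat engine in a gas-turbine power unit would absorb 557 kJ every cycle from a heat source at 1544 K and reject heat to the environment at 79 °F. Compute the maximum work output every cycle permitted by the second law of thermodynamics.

T_C = 79 °F → (79 − 32) × 5/9 = 26.11 °C = 299.26 K.
By the Carnot theorem, η_max = 1 − T_C/T_H = 1 − 299.26/1544.00 = 0.8062.
W_max = η_max · Q_H = 0.8062 × 557 = 449 kJ.

W_max ≈ 449 kJ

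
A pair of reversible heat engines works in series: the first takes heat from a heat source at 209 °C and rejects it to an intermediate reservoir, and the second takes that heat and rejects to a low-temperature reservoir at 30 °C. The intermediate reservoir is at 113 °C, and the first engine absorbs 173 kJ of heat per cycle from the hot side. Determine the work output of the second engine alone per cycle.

T_H = 209 °C → 209 + 273.15 = 482.15 K.
T_C = 30 °C → 30 + 273.15 = 303.15 K.
T_m = 113 °C → 113 + 273.15 = 386.15 K.
Heat entering the second stage: Q_m = Q_H·(T_m/T_H) = 173 × 386.15/482.15 = 138.6 kJ.
Second-stage efficiency η₂ = 1 − T_C/T_m = 1 − 303.15/386.15 = 0.2149, so W₂ = η₂·Q_m = 29.78 kJ.

W₂ ≈ 29.78 kJ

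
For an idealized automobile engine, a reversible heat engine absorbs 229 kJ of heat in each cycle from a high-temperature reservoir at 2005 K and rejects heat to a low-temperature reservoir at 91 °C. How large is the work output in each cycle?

W ≈ 187 kJ

T_C = 91 °C → 91 + 273.15 = 364.15 K.
Since the cycle is reversible, η = 1 − T_C/T_H = 1 − 364.15/2005.00 = 0.8184.
W = η·Q_H = 0.8184 × 229 = 187 kJ.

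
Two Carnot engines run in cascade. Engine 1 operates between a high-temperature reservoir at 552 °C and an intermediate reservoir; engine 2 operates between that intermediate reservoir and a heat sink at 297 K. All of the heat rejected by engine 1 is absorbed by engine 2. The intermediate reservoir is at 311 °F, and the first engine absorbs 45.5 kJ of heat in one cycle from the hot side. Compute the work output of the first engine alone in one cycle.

T_H = 552 °C → 552 + 273.15 = 825.15 K.
T_m = 311 °F → (311 − 32) × 5/9 = 155.00 °C = 428.15 K.
First-stage efficiency η₁ = 1 − T_m/T_H = 1 − 428.15/825.15 = 0.4811.
W₁ = η₁·Q_H = 0.4811 × 45.5 = 21.9 kJ.

W₁ ≈ 21.9 kJ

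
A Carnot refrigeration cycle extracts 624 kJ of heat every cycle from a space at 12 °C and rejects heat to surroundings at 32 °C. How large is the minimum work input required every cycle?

W_in ≈ 43.8 kJ

T_H = 32 °C → 32 + 273.15 = 305.15 K.
T_C = 12 °C → 12 + 273.15 = 285.15 K.
For a reversible refrigerator, COP_R = T_C/(T_H − T_C) = 285.15/20.00 = 14.2575.
W = Q_C/COP_R = 624/14.2575 = 43.8 kJ.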